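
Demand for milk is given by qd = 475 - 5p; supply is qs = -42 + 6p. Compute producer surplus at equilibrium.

Equilibrium: 475 - 5p = -42 + 6p gives p* = 47, q* = 240.
Supply starts at p = 7 (where qs = 0).
PS = ½(47 − 7)(240) = 4800.

Producer surplus = 4800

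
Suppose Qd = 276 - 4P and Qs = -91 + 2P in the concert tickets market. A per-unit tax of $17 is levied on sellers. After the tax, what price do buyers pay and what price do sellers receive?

Pre-tax equilibrium: P* = 367/6, Q* = 94/3.
Tax on sellers shifts supply to Qs = -91 + 2(P − 17) = -125 + 2P.
276 - 4P = -125 + 2P gives buyer price Pb = 401/6; sellers receive Ps = 401/6 − 17 = 299/6.
New quantity: Q = 276 − 4(401/6) = 26/3.

Buyers pay 401/6, sellers receive 299/6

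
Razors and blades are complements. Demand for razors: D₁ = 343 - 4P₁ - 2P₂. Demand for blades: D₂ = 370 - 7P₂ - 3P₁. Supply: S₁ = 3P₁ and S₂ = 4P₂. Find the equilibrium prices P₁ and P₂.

Market 1: 343 - 4P₁ - 2P₂ = 3P₁ → 7P₁ + 2P₂ = 343.
Market 2: 11P₂ + 3P₁ = 370.
Eliminating P₂: 11×(1) − 2×(2) gives 71P₁ = 3033, so P₁ = 3033/71.
Back-substitute into (2): P₂ = (370 − 3×3033/71) / 11 = 1561/71.

P₁ = 3033/71, P₂ = 1561/71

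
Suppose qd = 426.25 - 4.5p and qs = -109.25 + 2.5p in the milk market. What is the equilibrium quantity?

q* = 82

Set qd = qs: 426.25 - 4.5p = -109.25 + 2.5p.
535.5 = 7p, so p* = 76.5.
q* = 426.25 − 4.5(76.5) = 82.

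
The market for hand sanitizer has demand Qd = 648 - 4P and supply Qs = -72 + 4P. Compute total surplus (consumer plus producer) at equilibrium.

Total surplus = 20736

Equilibrium: 648 - 4P = -72 + 4P gives P* = 90, Q* = 288.
Demand choke price: P = 162; supply starts at P = 18.
CS = ½(162 − 90)(288) = 10368; PS = ½(90 − 18)(288) = 10368.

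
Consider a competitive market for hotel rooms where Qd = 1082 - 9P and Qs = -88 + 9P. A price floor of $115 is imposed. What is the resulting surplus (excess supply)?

Equilibrium price would be P* = 65, so the floor at 115 binds.
At P = 115: Qd = 47, Qs = 947.
Surplus = 947 − 47 = 900.

Surplus = 900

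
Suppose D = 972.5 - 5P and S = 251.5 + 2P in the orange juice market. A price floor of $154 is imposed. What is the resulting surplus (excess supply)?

Equilibrium price would be P* = 103, so the floor at 154 binds.
At P = 154: D = 202.5, S = 559.5.
Surplus = 559.5 − 202.5 = 357.

Surplus = 357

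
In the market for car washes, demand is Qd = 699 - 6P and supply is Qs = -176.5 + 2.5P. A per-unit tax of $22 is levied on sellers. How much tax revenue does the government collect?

Pre-tax equilibrium: P* = 103, Q* = 81.
Tax on sellers shifts supply to Qs = -176.5 + 2.5(P − 22) = -231.5 + 2.5P.
699 - 6P = -231.5 + 2.5P gives buyer price Pb = 1861/17; sellers receive Ps = 1861/17 − 22 = 1487/17.
New quantity: Q = 699 − 6(1861/17) = 717/17.
Revenue = 22 × 717/17 = 15774/17.

Tax revenue = 15774/17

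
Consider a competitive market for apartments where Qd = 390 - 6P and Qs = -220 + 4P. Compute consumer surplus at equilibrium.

Consumer surplus = 48

Equilibrium: 390 - 6P = -220 + 4P gives P* = 61, Q* = 24.
Demand choke price (Qd = 0): P = 65.
CS = ½(65 − 61)(24) = 48.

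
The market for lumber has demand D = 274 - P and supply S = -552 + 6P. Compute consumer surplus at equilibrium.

Consumer surplus = 12168

Equilibrium: 274 - P = -552 + 6P gives P* = 118, Q* = 156.
Demand choke price (D = 0): P = 274.
CS = ½(274 − 118)(156) = 12168.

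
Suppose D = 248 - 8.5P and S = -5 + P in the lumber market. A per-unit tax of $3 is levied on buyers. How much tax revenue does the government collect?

Tax revenue = 1080/19

Pre-tax equilibrium: P* = 506/19, Q* = 411/19.
Tax on buyers shifts demand to D = 248 − 8.5(P + 3) = 222.5 - 8.5P.
222.5 - 8.5P = -5 + P gives seller price Ps = 455/19; buyers pay Pb = 455/19 + 3 = 512/19.
New quantity: Q = 248 − 8.5(512/19) = 360/19.
Revenue = 3 × 360/19 = 1080/19.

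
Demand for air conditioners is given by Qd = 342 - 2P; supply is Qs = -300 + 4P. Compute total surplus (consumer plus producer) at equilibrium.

Equilibrium: 342 - 2P = -300 + 4P gives P* = 107, Q* = 128.
Demand choke price: P = 171; supply starts at P = 75.
CS = ½(171 − 107)(128) = 4096; PS = ½(107 − 75)(128) = 2048.

Total surplus = 6144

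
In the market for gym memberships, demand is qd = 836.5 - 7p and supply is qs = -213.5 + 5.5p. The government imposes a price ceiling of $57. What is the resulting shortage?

Equilibrium price would be p* = 84, so the ceiling at 57 binds.
At p = 57: qd = 836.5 − 7(57) = 437.5, qs = -213.5 + 5.5(57) = 100.
Shortage = 437.5 − 100 = 337.5.

Shortage = 337.5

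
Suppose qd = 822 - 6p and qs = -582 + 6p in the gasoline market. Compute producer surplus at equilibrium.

Producer surplus = 1200

Equilibrium: 822 - 6p = -582 + 6p gives p* = 117, q* = 120.
Supply starts at p = 97 (where qs = 0).
PS = ½(117 − 97)(120) = 1200.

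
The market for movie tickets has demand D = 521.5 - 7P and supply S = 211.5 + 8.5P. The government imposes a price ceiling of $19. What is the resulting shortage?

Equilibrium price would be P* = 20, so the ceiling at 19 binds.
At P = 19: D = 521.5 − 7(19) = 388.5, S = 211.5 + 8.5(19) = 373.
Shortage = 388.5 − 373 = 15.5.

Shortage = 15.5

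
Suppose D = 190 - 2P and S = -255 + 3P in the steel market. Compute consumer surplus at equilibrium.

Consumer surplus = 36

Equilibrium: 190 - 2P = -255 + 3P gives P* = 89, Q* = 12.
Demand choke price (D = 0): P = 95.
CS = ½(95 − 89)(12) = 36.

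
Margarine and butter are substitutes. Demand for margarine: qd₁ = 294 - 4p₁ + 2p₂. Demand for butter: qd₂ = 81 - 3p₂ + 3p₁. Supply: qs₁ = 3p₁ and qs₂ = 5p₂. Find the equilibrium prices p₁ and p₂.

Market 1: 294 - 4p₁ + 2p₂ = 3p₁ → 7p₁ - 2p₂ = 294.
Market 2: 8p₂ - 3p₁ = 81.
Eliminating p₂: 8×(1) + 2×(2) gives 50p₁ = 2514, so p₁ = 50.28.
Back-substitute into (2): p₂ = (81 + 3×50.28) / 8 = 28.98.

p₁ = 50.28, p₂ = 28.98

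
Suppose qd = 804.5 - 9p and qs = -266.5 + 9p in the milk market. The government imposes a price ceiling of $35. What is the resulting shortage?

Equilibrium price would be p* = 59.5, so the ceiling at 35 binds.
At p = 35: qd = 804.5 − 9(35) = 489.5, qs = -266.5 + 9(35) = 48.5.
Shortage = 489.5 − 48.5 = 441.

Shortage = 441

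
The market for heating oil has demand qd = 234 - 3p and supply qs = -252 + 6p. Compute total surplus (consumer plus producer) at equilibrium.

Total surplus = 1296

Equilibrium: 234 - 3p = -252 + 6p gives p* = 54, q* = 72.
Demand choke price: p = 78; supply starts at p = 42.
CS = ½(78 − 54)(72) = 864; PS = ½(54 − 42)(72) = 432.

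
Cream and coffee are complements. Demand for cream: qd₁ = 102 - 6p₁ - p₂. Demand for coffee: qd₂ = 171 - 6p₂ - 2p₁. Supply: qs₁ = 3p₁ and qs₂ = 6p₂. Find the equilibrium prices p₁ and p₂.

p₁ = 1053/106, p₂ = 1335/106

Market 1: 102 - 6p₁ - p₂ = 3p₁ → 9p₁ + p₂ = 102.
Market 2: 12p₂ + 2p₁ = 171.
Eliminating p₂: 12×(1) − 1×(2) gives 106p₁ = 1053, so p₁ = 1053/106.
Back-substitute into (2): p₂ = (171 − 2×1053/106) / 12 = 1335/106.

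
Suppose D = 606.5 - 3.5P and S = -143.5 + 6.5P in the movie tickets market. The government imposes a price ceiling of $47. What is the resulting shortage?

Shortage = 280

Equilibrium price would be P* = 75, so the ceiling at 47 binds.
At P = 47: D = 606.5 − 3.5(47) = 442, S = -143.5 + 6.5(47) = 162.
Shortage = 442 − 162 = 280.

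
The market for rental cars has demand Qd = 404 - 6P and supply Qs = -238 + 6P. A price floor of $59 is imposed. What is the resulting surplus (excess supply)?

Equilibrium price would be P* = 53.5, so the floor at 59 binds.
At P = 59: Qd = 50, Qs = 116.
Surplus = 116 − 50 = 66.

Surplus = 66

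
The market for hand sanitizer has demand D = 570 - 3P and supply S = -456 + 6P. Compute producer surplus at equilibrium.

Producer surplus = 4332

Equilibrium: 570 - 3P = -456 + 6P gives P* = 114, Q* = 228.
Supply starts at P = 76 (where S = 0).
PS = ½(114 − 76)(228) = 4332.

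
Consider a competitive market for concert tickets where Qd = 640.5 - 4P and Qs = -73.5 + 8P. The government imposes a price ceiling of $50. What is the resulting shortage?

Shortage = 114

Equilibrium price would be P* = 59.5, so the ceiling at 50 binds.
At P = 50: Qd = 640.5 − 4(50) = 440.5, Qs = -73.5 + 8(50) = 326.5.
Shortage = 440.5 − 326.5 = 114.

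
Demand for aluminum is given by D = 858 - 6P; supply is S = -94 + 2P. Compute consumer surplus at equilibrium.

Equilibrium: 858 - 6P = -94 + 2P gives P* = 119, Q* = 144.
Demand choke price (D = 0): P = 143.
CS = ½(143 − 119)(144) = 1728.

Consumer surplus = 1728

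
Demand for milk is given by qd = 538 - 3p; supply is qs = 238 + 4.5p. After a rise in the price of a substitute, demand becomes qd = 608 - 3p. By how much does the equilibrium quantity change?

Δq = 42

Original equilibrium: p* = 40, q* = 418.
New equilibrium: 608 - 3p = 238 + 4.5p, so 370 = 7.5p and p' = 148/3; q' = 608 − 3(148/3) = 460.
Change in quantity: 460 − 418 = 42.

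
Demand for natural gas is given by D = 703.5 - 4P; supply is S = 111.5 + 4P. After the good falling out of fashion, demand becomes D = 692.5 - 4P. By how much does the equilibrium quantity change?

Original equilibrium: P* = 74, Q* = 407.5.
New equilibrium: 692.5 - 4P = 111.5 + 4P, so 581 = 8P and P' = 72.625; Q' = 692.5 − 4(72.625) = 402.
Change in quantity: 402 − 407.5 = -5.5.

ΔQ = -5.5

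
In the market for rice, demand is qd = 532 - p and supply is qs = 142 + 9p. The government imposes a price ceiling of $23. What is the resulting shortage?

Equilibrium price would be p* = 39, so the ceiling at 23 binds.
At p = 23: qd = 532 − 1(23) = 509, qs = 142 + 9(23) = 349.
Shortage = 509 − 349 = 160.

Shortage = 160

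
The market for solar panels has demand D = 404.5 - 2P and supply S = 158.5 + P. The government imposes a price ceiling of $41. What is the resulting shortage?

Shortage = 123

Equilibrium price would be P* = 82, so the ceiling at 41 binds.
At P = 41: D = 404.5 − 2(41) = 322.5, S = 158.5 + 1(41) = 199.5.
Shortage = 322.5 − 199.5 = 123.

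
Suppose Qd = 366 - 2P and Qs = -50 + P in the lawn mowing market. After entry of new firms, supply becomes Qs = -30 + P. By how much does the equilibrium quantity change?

ΔQ = 40/3

Original equilibrium: P* = 416/3, Q* = 266/3.
New equilibrium: 366 - 2P = -30 + P, so 396 = 3P and P' = 132; Q' = 366 − 2(132) = 102.
Change in quantity: 102 − 266/3 = 40/3.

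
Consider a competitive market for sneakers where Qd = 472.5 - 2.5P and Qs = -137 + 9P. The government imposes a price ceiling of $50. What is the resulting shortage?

Equilibrium price would be P* = 53, so the ceiling at 50 binds.
At P = 50: Qd = 472.5 − 2.5(50) = 347.5, Qs = -137 + 9(50) = 313.
Shortage = 347.5 − 313 = 34.5.

Shortage = 34.5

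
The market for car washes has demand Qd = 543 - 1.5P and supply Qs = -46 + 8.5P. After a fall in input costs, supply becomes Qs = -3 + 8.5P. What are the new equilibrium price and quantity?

P' = 54.6, Q' = 461.1

Original equilibrium: P* = 58.9, Q* = 454.65.
New equilibrium: 543 - 1.5P = -3 + 8.5P, so 546 = 10P and P' = 54.6; Q' = 543 − 1.5(54.6) = 461.1.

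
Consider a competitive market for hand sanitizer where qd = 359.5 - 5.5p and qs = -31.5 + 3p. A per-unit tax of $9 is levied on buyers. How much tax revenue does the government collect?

Tax revenue = 27243/34

Pre-tax equilibrium: p* = 46, q* = 106.5.
Tax on buyers shifts demand to qd = 359.5 − 5.5(p + 9) = 310 - 5.5p.
310 - 5.5p = -31.5 + 3p gives seller price ps = 683/17; buyers pay pb = 683/17 + 9 = 836/17.
New quantity: q = 359.5 − 5.5(836/17) = 3027/34.
Revenue = 9 × 3027/34 = 27243/34.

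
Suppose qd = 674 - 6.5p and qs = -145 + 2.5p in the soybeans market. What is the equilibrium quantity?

q* = 82.5

Set qd = qs: 674 - 6.5p = -145 + 2.5p.
819 = 9p, so p* = 91.
q* = 674 − 6.5(91) = 82.5.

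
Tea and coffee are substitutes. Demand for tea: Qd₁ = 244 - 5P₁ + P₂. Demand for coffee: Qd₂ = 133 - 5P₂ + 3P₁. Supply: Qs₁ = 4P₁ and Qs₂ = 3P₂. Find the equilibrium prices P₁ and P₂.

Market 1: 244 - 5P₁ + P₂ = 4P₁ → 9P₁ - P₂ = 244.
Market 2: 8P₂ - 3P₁ = 133.
Eliminating P₂: 8×(1) + 1×(2) gives 69P₁ = 2085, so P₁ = 695/23.
Back-substitute into (2): P₂ = (133 + 3×695/23) / 8 = 643/23.

P₁ = 695/23, P₂ = 643/23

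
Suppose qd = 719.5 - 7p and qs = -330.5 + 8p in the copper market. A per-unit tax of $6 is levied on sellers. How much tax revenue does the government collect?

Tax revenue = 1242.6

Pre-tax equilibrium: p* = 70, q* = 229.5.
Tax on sellers shifts supply to qs = -330.5 + 8(p − 6) = -378.5 + 8p.
719.5 - 7p = -378.5 + 8p gives buyer price pb = 73.2; sellers receive ps = 73.2 − 6 = 67.2.
New quantity: q = 719.5 − 7(73.2) = 207.1.
Revenue = 6 × 207.1 = 1242.6.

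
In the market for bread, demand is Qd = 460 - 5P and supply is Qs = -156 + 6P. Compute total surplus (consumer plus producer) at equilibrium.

Total surplus = 5940

Equilibrium: 460 - 5P = -156 + 6P gives P* = 56, Q* = 180.
Demand choke price: P = 92; supply starts at P = 26.
CS = ½(92 − 56)(180) = 3240; PS = ½(56 − 26)(180) = 2700.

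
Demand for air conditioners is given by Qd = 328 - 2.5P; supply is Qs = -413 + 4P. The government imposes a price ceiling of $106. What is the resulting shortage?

Equilibrium price would be P* = 114, so the ceiling at 106 binds.
At P = 106: Qd = 328 − 2.5(106) = 63, Qs = -413 + 4(106) = 11.
Shortage = 63 − 11 = 52.

Shortage = 52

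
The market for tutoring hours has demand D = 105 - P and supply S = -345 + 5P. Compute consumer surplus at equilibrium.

Equilibrium: 105 - P = -345 + 5P gives P* = 75, Q* = 30.
Demand choke price (D = 0): P = 105.
CS = ½(105 − 75)(30) = 450.

Consumer surplus = 450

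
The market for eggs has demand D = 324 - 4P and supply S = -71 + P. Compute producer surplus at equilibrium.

Equilibrium: 324 - 4P = -71 + P gives P* = 79, Q* = 8.
Supply starts at P = 71 (where S = 0).
PS = ½(79 − 71)(8) = 32.

Producer surplus = 32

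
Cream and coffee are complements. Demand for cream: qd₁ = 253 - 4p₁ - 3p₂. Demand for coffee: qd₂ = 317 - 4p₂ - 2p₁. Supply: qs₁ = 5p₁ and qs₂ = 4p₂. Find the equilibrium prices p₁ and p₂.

Market 1: 253 - 4p₁ - 3p₂ = 5p₁ → 9p₁ + 3p₂ = 253.
Market 2: 8p₂ + 2p₁ = 317.
Eliminating p₂: 8×(1) − 3×(2) gives 66p₁ = 1073, so p₁ = 1073/66.
Back-substitute into (2): p₂ = (317 − 2×1073/66) / 8 = 2347/66.

p₁ = 1073/66, p₂ = 2347/66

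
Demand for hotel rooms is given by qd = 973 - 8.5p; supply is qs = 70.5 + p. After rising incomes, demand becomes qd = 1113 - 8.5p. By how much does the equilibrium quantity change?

Original equilibrium: p* = 95, q* = 165.5.
New equilibrium: 1113 - 8.5p = 70.5 + p, so 1042.5 = 9.5p and p' = 2085/19; q' = 1113 − 8.5(2085/19) = 6849/38.
Change in quantity: 6849/38 − 165.5 = 280/19.

Δq = 280/19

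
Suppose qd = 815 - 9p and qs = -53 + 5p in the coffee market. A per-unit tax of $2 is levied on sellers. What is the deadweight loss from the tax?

Deadweight loss = 45/7

Pre-tax equilibrium: p* = 62, q* = 257.
Tax on sellers shifts supply to qs = -53 + 5(p − 2) = -63 + 5p.
815 - 9p = -63 + 5p gives buyer price pb = 439/7; sellers receive ps = 439/7 − 2 = 425/7.
New quantity: q = 815 − 9(439/7) = 1754/7.
DWL = ½ × 2 × (257 − 1754/7) = 45/7.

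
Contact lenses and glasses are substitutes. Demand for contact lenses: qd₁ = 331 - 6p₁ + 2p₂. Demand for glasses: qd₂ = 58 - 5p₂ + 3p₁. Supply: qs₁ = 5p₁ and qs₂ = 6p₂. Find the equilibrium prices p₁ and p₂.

Market 1: 331 - 6p₁ + 2p₂ = 5p₁ → 11p₁ - 2p₂ = 331.
Market 2: 11p₂ - 3p₁ = 58.
Eliminating p₂: 11×(1) + 2×(2) gives 115p₁ = 3757, so p₁ = 3757/115.
Back-substitute into (2): p₂ = (58 + 3×3757/115) / 11 = 1631/115.

p₁ = 3757/115, p₂ = 1631/115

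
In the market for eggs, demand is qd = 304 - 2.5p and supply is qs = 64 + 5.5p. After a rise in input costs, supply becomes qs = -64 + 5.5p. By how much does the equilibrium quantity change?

Δq = -40

Original equilibrium: p* = 30, q* = 229.
New equilibrium: 304 - 2.5p = -64 + 5.5p, so 368 = 8p and p' = 46; q' = 304 − 2.5(46) = 189.
Change in quantity: 189 − 229 = -40.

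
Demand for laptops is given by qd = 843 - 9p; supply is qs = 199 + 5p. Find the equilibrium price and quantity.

Set qd = qs: 843 - 9p = 199 + 5p.
644 = 14p, so p* = 46.
q* = 843 − 9(46) = 429.

p* = 46, q* = 429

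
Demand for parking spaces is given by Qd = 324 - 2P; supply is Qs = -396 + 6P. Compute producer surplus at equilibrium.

Equilibrium: 324 - 2P = -396 + 6P gives P* = 90, Q* = 144.
Supply starts at P = 66 (where Qs = 0).
PS = ½(90 − 66)(144) = 1728.

Producer surplus = 1728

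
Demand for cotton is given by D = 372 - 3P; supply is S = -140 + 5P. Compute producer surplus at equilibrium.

Producer surplus = 3240

Equilibrium: 372 - 3P = -140 + 5P gives P* = 64, Q* = 180.
Supply starts at P = 28 (where S = 0).
PS = ½(64 − 28)(180) = 3240.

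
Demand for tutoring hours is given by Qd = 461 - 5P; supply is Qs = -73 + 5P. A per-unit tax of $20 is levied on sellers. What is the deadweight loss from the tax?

Deadweight loss = 500

Pre-tax equilibrium: P* = 53.4, Q* = 194.
Tax on sellers shifts supply to Qs = -73 + 5(P − 20) = -173 + 5P.
461 - 5P = -173 + 5P gives buyer price Pb = 63.4; sellers receive Ps = 63.4 − 20 = 43.4.
New quantity: Q = 461 − 5(63.4) = 144.
DWL = ½ × 20 × (194 − 144) = 500.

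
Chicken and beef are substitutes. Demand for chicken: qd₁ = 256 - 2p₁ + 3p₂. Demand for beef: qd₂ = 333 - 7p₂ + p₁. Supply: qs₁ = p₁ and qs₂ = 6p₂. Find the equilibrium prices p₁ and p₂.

Market 1: 256 - 2p₁ + 3p₂ = p₁ → 3p₁ - 3p₂ = 256.
Market 2: 13p₂ - p₁ = 333.
Eliminating p₂: 13×(1) + 3×(2) gives 36p₁ = 4327, so p₁ = 4327/36.
Back-substitute into (2): p₂ = (333 + 1×4327/36) / 13 = 1255/36.

p₁ = 4327/36, p₂ = 1255/36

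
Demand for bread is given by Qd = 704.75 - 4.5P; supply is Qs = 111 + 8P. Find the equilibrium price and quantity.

Set Qd = Qs: 704.75 - 4.5P = 111 + 8P.
593.75 = 12.5P, so P* = 47.5.
Q* = 704.75 − 4.5(47.5) = 491.

P* = 47.5, Q* = 491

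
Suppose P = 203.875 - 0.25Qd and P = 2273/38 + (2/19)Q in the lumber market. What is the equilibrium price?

Set the two price expressions equal: 203.875 - 0.25Q = 2273/38 + (2/19)Q.
21897/152 = (27/76)Q, so Q* = 405.5.
P* = 203.875 − (0.25)(405.5) = 102.5.

P* = 102.5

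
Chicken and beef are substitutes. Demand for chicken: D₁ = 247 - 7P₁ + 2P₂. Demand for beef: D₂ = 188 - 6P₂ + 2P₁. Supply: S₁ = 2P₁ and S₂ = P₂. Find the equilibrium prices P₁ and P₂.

Market 1: 247 - 7P₁ + 2P₂ = 2P₁ → 9P₁ - 2P₂ = 247.
Market 2: 7P₂ - 2P₁ = 188.
Eliminating P₂: 7×(1) + 2×(2) gives 59P₁ = 2105, so P₁ = 2105/59.
Back-substitute into (2): P₂ = (188 + 2×2105/59) / 7 = 2186/59.

P₁ = 2105/59, P₂ = 2186/59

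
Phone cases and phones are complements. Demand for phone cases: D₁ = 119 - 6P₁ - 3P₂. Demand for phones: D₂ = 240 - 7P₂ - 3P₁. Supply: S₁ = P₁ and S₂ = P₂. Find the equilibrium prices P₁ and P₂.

P₁ = 232/47, P₂ = 1323/47

Market 1: 119 - 6P₁ - 3P₂ = P₁ → 7P₁ + 3P₂ = 119.
Market 2: 8P₂ + 3P₁ = 240.
Eliminating P₂: 8×(1) − 3×(2) gives 47P₁ = 232, so P₁ = 232/47.
Back-substitute into (2): P₂ = (240 − 3×232/47) / 8 = 1323/47.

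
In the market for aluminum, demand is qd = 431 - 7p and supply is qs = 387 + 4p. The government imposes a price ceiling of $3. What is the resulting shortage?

Shortage = 11

Equilibrium price would be p* = 4, so the ceiling at 3 binds.
At p = 3: qd = 431 − 7(3) = 410, qs = 387 + 4(3) = 399.
Shortage = 410 − 399 = 11.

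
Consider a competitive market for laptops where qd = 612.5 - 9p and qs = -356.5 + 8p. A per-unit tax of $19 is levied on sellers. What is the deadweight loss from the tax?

Deadweight loss = 12996/17

Pre-tax equilibrium: p* = 57, q* = 99.5.
Tax on sellers shifts supply to qs = -356.5 + 8(p − 19) = -508.5 + 8p.
612.5 - 9p = -508.5 + 8p gives buyer price pb = 1121/17; sellers receive ps = 1121/17 − 19 = 798/17.
New quantity: q = 612.5 − 9(1121/17) = 647/34.
DWL = ½ × 19 × (99.5 − 647/34) = 12996/17.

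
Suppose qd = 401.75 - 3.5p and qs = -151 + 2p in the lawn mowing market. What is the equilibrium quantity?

Set qd = qs: 401.75 - 3.5p = -151 + 2p.
552.75 = 5.5p, so p* = 100.5.
q* = 401.75 − 3.5(100.5) = 50.

q* = 50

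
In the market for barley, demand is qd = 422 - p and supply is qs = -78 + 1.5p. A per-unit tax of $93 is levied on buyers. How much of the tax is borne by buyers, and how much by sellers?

Pre-tax equilibrium: p* = 200, q* = 222.
Tax on buyers shifts demand to qd = 422 − 1(p + 93) = 329 - p.
329 - p = -78 + 1.5p gives seller price ps = 162.8; buyers pay pb = 162.8 + 93 = 255.8.
New quantity: q = 422 − 1(255.8) = 166.2.
Buyer burden = 255.8 − 200 = 55.8; seller burden = 200 − 162.8 = 37.2.

Buyers bear $55.8, sellers bear $37.2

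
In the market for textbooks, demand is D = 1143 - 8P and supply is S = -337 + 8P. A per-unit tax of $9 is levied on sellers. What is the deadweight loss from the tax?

Pre-tax equilibrium: P* = 92.5, Q* = 403.
Tax on sellers shifts supply to S = -337 + 8(P − 9) = -409 + 8P.
1143 - 8P = -409 + 8P gives buyer price Pb = 97; sellers receive Ps = 97 − 9 = 88.
New quantity: Q = 1143 − 8(97) = 367.
DWL = ½ × 9 × (403 − 367) = 162.

Deadweight loss = 162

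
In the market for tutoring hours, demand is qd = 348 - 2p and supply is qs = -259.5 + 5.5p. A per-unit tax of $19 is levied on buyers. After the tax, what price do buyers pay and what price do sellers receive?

Buyers pay 1424/15, sellers receive 1139/15

Pre-tax equilibrium: p* = 81, q* = 186.
Tax on buyers shifts demand to qd = 348 − 2(p + 19) = 310 - 2p.
310 - 2p = -259.5 + 5.5p gives seller price ps = 1139/15; buyers pay pb = 1139/15 + 19 = 1424/15.
New quantity: q = 348 − 2(1424/15) = 2372/15.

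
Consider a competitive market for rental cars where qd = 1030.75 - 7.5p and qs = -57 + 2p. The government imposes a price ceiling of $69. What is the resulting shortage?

Shortage = 432.25

Equilibrium price would be p* = 114.5, so the ceiling at 69 binds.
At p = 69: qd = 1030.75 − 7.5(69) = 513.25, qs = -57 + 2(69) = 81.
Shortage = 513.25 − 81 = 432.25.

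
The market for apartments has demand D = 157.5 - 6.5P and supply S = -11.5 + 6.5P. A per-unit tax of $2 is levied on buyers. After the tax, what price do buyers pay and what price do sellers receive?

Buyers pay $14, sellers receive $12

Pre-tax equilibrium: P* = 13, Q* = 73.
Tax on buyers shifts demand to D = 157.5 − 6.5(P + 2) = 144.5 - 6.5P.
144.5 - 6.5P = -11.5 + 6.5P gives seller price Ps = 12; buyers pay Pb = 12 + 2 = 14.
New quantity: Q = 157.5 − 6.5(14) = 66.5.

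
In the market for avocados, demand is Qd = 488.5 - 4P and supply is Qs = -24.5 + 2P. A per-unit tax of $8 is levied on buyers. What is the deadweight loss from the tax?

Pre-tax equilibrium: P* = 85.5, Q* = 146.5.
Tax on buyers shifts demand to Qd = 488.5 − 4(P + 8) = 456.5 - 4P.
456.5 - 4P = -24.5 + 2P gives seller price Ps = 481/6; buyers pay Pb = 481/6 + 8 = 529/6.
New quantity: Q = 488.5 − 4(529/6) = 815/6.
DWL = ½ × 8 × (146.5 − 815/6) = 128/3.

Deadweight loss = 128/3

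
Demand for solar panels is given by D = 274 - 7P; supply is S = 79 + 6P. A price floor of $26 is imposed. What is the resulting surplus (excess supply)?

Surplus = 143

Equilibrium price would be P* = 15, so the floor at 26 binds.
At P = 26: D = 92, S = 235.
Surplus = 235 − 92 = 143.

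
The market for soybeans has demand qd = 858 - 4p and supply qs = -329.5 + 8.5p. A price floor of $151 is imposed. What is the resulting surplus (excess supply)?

Surplus = 700

Equilibrium price would be p* = 95, so the floor at 151 binds.
At p = 151: qd = 254, qs = 954.
Surplus = 954 − 254 = 700.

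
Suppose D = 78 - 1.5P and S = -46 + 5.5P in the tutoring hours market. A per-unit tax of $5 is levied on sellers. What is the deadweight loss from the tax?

Pre-tax equilibrium: P* = 124/7, Q* = 360/7.
Tax on sellers shifts supply to S = -46 + 5.5(P − 5) = -73.5 + 5.5P.
78 - 1.5P = -73.5 + 5.5P gives buyer price Pb = 303/14; sellers receive Ps = 303/14 − 5 = 233/14.
New quantity: Q = 78 − 1.5(303/14) = 1275/28.
DWL = ½ × 5 × (360/7 − 1275/28) = 825/56.

Deadweight loss = 825/56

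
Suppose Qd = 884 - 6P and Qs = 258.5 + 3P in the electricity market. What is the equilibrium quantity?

Q* = 467

Set Qd = Qs: 884 - 6P = 258.5 + 3P.
625.5 = 9P, so P* = 69.5.
Q* = 884 − 6(69.5) = 467.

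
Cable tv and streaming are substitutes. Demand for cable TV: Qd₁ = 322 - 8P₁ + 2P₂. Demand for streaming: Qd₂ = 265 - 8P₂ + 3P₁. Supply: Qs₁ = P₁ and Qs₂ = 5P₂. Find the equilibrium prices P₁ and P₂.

P₁ = 1572/37, P₂ = 1117/37

Market 1: 322 - 8P₁ + 2P₂ = P₁ → 9P₁ - 2P₂ = 322.
Market 2: 13P₂ - 3P₁ = 265.
Eliminating P₂: 13×(1) + 2×(2) gives 111P₁ = 4716, so P₁ = 1572/37.
Back-substitute into (2): P₂ = (265 + 3×1572/37) / 13 = 1117/37.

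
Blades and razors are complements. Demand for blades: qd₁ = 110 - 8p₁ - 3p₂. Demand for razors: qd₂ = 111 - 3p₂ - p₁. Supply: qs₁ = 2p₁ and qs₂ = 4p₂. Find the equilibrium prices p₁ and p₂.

p₁ = 437/67, p₂ = 1000/67

Market 1: 110 - 8p₁ - 3p₂ = 2p₁ → 10p₁ + 3p₂ = 110.
Market 2: 7p₂ + p₁ = 111.
Eliminating p₂: 7×(1) − 3×(2) gives 67p₁ = 437, so p₁ = 437/67.
Back-substitute into (2): p₂ = (111 − 1×437/67) / 7 = 1000/67.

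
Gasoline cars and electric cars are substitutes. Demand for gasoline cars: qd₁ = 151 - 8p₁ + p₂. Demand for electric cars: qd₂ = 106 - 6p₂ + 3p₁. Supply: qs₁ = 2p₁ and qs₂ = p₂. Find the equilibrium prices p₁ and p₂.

Market 1: 151 - 8p₁ + p₂ = 2p₁ → 10p₁ - p₂ = 151.
Market 2: 7p₂ - 3p₁ = 106.
Eliminating p₂: 7×(1) + 1×(2) gives 67p₁ = 1163, so p₁ = 1163/67.
Back-substitute into (2): p₂ = (106 + 3×1163/67) / 7 = 1513/67.

p₁ = 1163/67, p₂ = 1513/67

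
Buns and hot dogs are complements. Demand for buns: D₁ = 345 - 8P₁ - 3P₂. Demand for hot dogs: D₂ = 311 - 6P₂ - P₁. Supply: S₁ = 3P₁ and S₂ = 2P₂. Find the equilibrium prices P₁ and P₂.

P₁ = 1827/85, P₂ = 3076/85

Market 1: 345 - 8P₁ - 3P₂ = 3P₁ → 11P₁ + 3P₂ = 345.
Market 2: 8P₂ + P₁ = 311.
Eliminating P₂: 8×(1) − 3×(2) gives 85P₁ = 1827, so P₁ = 1827/85.
Back-substitute into (2): P₂ = (311 − 1×1827/85) / 8 = 3076/85.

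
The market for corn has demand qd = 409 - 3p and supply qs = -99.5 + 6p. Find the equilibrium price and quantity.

p* = 56.5, q* = 239.5

Set qd = qs: 409 - 3p = -99.5 + 6p.
508.5 = 9p, so p* = 56.5.
q* = 409 − 3(56.5) = 239.5.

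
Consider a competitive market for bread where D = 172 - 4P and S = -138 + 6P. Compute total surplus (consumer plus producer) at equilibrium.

Equilibrium: 172 - 4P = -138 + 6P gives P* = 31, Q* = 48.
Demand choke price: P = 43; supply starts at P = 23.
CS = ½(43 − 31)(48) = 288; PS = ½(31 − 23)(48) = 192.

Total surplus = 480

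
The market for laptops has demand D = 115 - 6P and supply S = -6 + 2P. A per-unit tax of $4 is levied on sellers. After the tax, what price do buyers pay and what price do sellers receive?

Pre-tax equilibrium: P* = 15.125, Q* = 24.25.
Tax on sellers shifts supply to S = -6 + 2(P − 4) = -14 + 2P.
115 - 6P = -14 + 2P gives buyer price Pb = 16.125; sellers receive Ps = 16.125 − 4 = 12.125.
New quantity: Q = 115 − 6(16.125) = 18.25.

Buyers pay $16.125, sellers receive $12.125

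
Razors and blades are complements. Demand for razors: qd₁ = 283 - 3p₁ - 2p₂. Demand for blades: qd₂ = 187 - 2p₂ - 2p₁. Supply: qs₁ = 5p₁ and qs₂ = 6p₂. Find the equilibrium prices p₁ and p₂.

Market 1: 283 - 3p₁ - 2p₂ = 5p₁ → 8p₁ + 2p₂ = 283.
Market 2: 8p₂ + 2p₁ = 187.
Eliminating p₂: 8×(1) − 2×(2) gives 60p₁ = 1890, so p₁ = 31.5.
Back-substitute into (2): p₂ = (187 − 2×31.5) / 8 = 15.5.

p₁ = 31.5, p₂ = 15.5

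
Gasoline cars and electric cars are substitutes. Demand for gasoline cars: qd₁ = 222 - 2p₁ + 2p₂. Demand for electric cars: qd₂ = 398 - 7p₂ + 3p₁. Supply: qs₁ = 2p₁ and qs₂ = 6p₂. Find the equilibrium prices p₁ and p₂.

Market 1: 222 - 2p₁ + 2p₂ = 2p₁ → 4p₁ - 2p₂ = 222.
Market 2: 13p₂ - 3p₁ = 398.
Eliminating p₂: 13×(1) + 2×(2) gives 46p₁ = 3682, so p₁ = 1841/23.
Back-substitute into (2): p₂ = (398 + 3×1841/23) / 13 = 1129/23.

p₁ = 1841/23, p₂ = 1129/23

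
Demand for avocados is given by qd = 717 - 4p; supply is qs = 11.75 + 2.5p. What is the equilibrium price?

Set qd = qs: 717 - 4p = 11.75 + 2.5p.
705.25 = 6.5p, so p* = 108.5.
q* = 717 − 4(108.5) = 283.

p* = 108.5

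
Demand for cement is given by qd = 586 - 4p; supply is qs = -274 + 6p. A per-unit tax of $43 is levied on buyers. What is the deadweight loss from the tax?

Pre-tax equilibrium: p* = 86, q* = 242.
Tax on buyers shifts demand to qd = 586 − 4(p + 43) = 414 - 4p.
414 - 4p = -274 + 6p gives seller price ps = 68.8; buyers pay pb = 68.8 + 43 = 111.8.
New quantity: q = 586 − 4(111.8) = 138.8.
DWL = ½ × 43 × (242 − 138.8) = 2218.8.

Deadweight loss = 2218.8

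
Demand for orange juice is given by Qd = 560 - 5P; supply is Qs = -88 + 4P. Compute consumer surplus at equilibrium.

Consumer surplus = 4000

Equilibrium: 560 - 5P = -88 + 4P gives P* = 72, Q* = 200.
Demand choke price (Qd = 0): P = 112.
CS = ½(112 − 72)(200) = 4000.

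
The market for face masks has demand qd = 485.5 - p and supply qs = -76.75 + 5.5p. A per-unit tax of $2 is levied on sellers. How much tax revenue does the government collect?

Pre-tax equilibrium: p* = 86.5, q* = 399.
Tax on sellers shifts supply to qs = -76.75 + 5.5(p − 2) = -87.75 + 5.5p.
485.5 - p = -87.75 + 5.5p gives buyer price pb = 2293/26; sellers receive ps = 2293/26 − 2 = 2241/26.
New quantity: q = 485.5 − 1(2293/26) = 5165/13.
Revenue = 2 × 5165/13 = 10330/13.

Tax revenue = 10330/13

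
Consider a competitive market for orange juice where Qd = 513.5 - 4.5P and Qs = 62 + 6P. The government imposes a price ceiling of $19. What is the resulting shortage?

Shortage = 252

Equilibrium price would be P* = 43, so the ceiling at 19 binds.
At P = 19: Qd = 513.5 − 4.5(19) = 428, Qs = 62 + 6(19) = 176.
Shortage = 428 − 176 = 252.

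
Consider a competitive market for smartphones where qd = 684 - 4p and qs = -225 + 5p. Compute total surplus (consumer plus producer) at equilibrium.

Total surplus = 17640

Equilibrium: 684 - 4p = -225 + 5p gives p* = 101, q* = 280.
Demand choke price: p = 171; supply starts at p = 45.
CS = ½(171 − 101)(280) = 9800; PS = ½(101 − 45)(280) = 7840.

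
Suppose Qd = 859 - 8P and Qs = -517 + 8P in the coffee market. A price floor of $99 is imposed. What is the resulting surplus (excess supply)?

Equilibrium price would be P* = 86, so the floor at 99 binds.
At P = 99: Qd = 67, Qs = 275.
Surplus = 275 − 67 = 208.

Surplus = 208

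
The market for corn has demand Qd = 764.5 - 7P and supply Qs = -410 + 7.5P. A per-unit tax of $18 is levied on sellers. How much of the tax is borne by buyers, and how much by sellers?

Pre-tax equilibrium: P* = 81, Q* = 197.5.
Tax on sellers shifts supply to Qs = -410 + 7.5(P − 18) = -545 + 7.5P.
764.5 - 7P = -545 + 7.5P gives buyer price Pb = 2619/29; sellers receive Ps = 2619/29 − 18 = 2097/29.
New quantity: Q = 764.5 − 7(2619/29) = 7675/58.
Buyer burden = 2619/29 − 81 = 270/29; seller burden = 81 − 2097/29 = 252/29.

Buyers bear 270/29, sellers bear 252/29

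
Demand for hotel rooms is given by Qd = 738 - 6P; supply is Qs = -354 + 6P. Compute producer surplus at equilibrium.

Equilibrium: 738 - 6P = -354 + 6P gives P* = 91, Q* = 192.
Supply starts at P = 59 (where Qs = 0).
PS = ½(91 − 59)(192) = 3072.

Producer surplus = 3072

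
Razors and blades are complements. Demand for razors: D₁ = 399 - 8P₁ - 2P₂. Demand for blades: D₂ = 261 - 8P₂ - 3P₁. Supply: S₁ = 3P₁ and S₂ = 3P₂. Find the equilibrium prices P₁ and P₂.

P₁ = 3867/115, P₂ = 1674/115

Market 1: 399 - 8P₁ - 2P₂ = 3P₁ → 11P₁ + 2P₂ = 399.
Market 2: 11P₂ + 3P₁ = 261.
Eliminating P₂: 11×(1) − 2×(2) gives 115P₁ = 3867, so P₁ = 3867/115.
Back-substitute into (2): P₂ = (261 − 3×3867/115) / 11 = 1674/115.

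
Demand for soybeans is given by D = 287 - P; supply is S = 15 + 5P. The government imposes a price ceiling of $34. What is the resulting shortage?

Equilibrium price would be P* = 136/3, so the ceiling at 34 binds.
At P = 34: D = 287 − 1(34) = 253, S = 15 + 5(34) = 185.
Shortage = 253 − 185 = 68.

Shortage = 68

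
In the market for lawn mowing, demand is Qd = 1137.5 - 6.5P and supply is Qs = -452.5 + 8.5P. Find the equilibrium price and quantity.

Set Qd = Qs: 1137.5 - 6.5P = -452.5 + 8.5P.
1590 = 15P, so P* = 106.
Q* = 1137.5 − 6.5(106) = 448.5.

P* = 106, Q* = 448.5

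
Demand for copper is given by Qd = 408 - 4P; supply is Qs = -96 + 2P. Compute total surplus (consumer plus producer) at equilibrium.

Equilibrium: 408 - 4P = -96 + 2P gives P* = 84, Q* = 72.
Demand choke price: P = 102; supply starts at P = 48.
CS = ½(102 − 84)(72) = 648; PS = ½(84 − 48)(72) = 1296.

Total surplus = 1944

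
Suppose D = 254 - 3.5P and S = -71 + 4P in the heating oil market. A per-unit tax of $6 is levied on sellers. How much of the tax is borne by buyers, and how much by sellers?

Pre-tax equilibrium: P* = 130/3, Q* = 307/3.
Tax on sellers shifts supply to S = -71 + 4(P − 6) = -95 + 4P.
254 - 3.5P = -95 + 4P gives buyer price Pb = 698/15; sellers receive Ps = 698/15 − 6 = 608/15.
New quantity: Q = 254 − 3.5(698/15) = 1367/15.
Buyer burden = 698/15 − 130/3 = 3.2; seller burden = 130/3 − 608/15 = 2.8.

Buyers bear $3.2, sellers bear $2.8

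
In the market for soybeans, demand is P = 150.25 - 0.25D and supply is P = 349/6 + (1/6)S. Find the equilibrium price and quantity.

Set the two price expressions equal: 150.25 - 0.25Q = 349/6 + (1/6)Q.
1105/12 = (5/12)Q, so Q* = 221.
P* = 150.25 − (0.25)(221) = 95.

P* = 95, Q* = 221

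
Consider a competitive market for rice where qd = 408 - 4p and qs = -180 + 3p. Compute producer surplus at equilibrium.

Equilibrium: 408 - 4p = -180 + 3p gives p* = 84, q* = 72.
Supply starts at p = 60 (where qs = 0).
PS = ½(84 − 60)(72) = 864.

Producer surplus = 864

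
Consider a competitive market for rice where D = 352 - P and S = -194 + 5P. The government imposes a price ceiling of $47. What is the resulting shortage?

Equilibrium price would be P* = 91, so the ceiling at 47 binds.
At P = 47: D = 352 − 1(47) = 305, S = -194 + 5(47) = 41.
Shortage = 305 − 41 = 264.

Shortage = 264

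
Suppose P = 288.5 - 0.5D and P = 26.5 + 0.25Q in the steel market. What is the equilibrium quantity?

Q* = 1048/3

Set the two price expressions equal: 288.5 - 0.5Q = 26.5 + 0.25Q.
262 = 0.75Q, so Q* = 1048/3.
P* = 288.5 − (0.5)(1048/3) = 683/6.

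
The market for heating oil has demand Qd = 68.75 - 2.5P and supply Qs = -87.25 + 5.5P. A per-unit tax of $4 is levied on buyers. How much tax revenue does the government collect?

Tax revenue = 52.5

Pre-tax equilibrium: P* = 19.5, Q* = 20.
Tax on buyers shifts demand to Qd = 68.75 − 2.5(P + 4) = 58.75 - 2.5P.
58.75 - 2.5P = -87.25 + 5.5P gives seller price Ps = 18.25; buyers pay Pb = 18.25 + 4 = 22.25.
New quantity: Q = 68.75 − 2.5(22.25) = 13.125.
Revenue = 4 × 13.125 = 52.5.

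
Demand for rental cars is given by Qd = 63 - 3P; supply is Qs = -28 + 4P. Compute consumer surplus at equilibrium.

Equilibrium: 63 - 3P = -28 + 4P gives P* = 13, Q* = 24.
Demand choke price (Qd = 0): P = 21.
CS = ½(21 − 13)(24) = 96.

Consumer surplus = 96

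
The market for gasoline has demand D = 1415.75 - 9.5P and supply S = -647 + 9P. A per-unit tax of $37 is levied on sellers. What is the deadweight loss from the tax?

Pre-tax equilibrium: P* = 111.5, Q* = 356.5.
Tax on sellers shifts supply to S = -647 + 9(P − 37) = -980 + 9P.
1415.75 - 9.5P = -980 + 9P gives buyer price Pb = 129.5; sellers receive Ps = 129.5 − 37 = 92.5.
New quantity: Q = 1415.75 − 9.5(129.5) = 185.5.
DWL = ½ × 37 × (356.5 − 185.5) = 3163.5.

Deadweight loss = 3163.5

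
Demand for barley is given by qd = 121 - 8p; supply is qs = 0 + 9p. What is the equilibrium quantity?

q* = 1089/17

Set qd = qs: 121 - 8p = 0 + 9p.
121 = 17p, so p* = 121/17.
q* = 121 − 8(121/17) = 1089/17.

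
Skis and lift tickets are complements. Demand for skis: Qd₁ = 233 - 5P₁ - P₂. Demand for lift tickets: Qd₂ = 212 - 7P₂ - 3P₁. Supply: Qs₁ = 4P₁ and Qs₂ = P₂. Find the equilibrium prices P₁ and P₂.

P₁ = 1652/69, P₂ = 403/23

Market 1: 233 - 5P₁ - P₂ = 4P₁ → 9P₁ + P₂ = 233.
Market 2: 8P₂ + 3P₁ = 212.
Eliminating P₂: 8×(1) − 1×(2) gives 69P₁ = 1652, so P₁ = 1652/69.
Back-substitute into (2): P₂ = (212 − 3×1652/69) / 8 = 403/23.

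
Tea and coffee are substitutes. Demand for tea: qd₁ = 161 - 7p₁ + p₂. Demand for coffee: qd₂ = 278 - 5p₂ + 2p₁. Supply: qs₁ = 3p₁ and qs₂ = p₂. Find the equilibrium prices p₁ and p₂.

Market 1: 161 - 7p₁ + p₂ = 3p₁ → 10p₁ - p₂ = 161.
Market 2: 6p₂ - 2p₁ = 278.
Eliminating p₂: 6×(1) + 1×(2) gives 58p₁ = 1244, so p₁ = 622/29.
Back-substitute into (2): p₂ = (278 + 2×622/29) / 6 = 1551/29.

p₁ = 622/29, p₂ = 1551/29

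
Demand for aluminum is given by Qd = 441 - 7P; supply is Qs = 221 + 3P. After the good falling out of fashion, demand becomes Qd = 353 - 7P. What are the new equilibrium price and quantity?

Original equilibrium: P* = 22, Q* = 287.
New equilibrium: 353 - 7P = 221 + 3P, so 132 = 10P and P' = 13.2; Q' = 353 − 7(13.2) = 260.6.

P' = 13.2, Q' = 260.6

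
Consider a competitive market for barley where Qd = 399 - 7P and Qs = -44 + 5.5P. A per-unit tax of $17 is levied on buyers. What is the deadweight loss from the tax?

Pre-tax equilibrium: P* = 35.44, Q* = 150.92.
Tax on buyers shifts demand to Qd = 399 − 7(P + 17) = 280 - 7P.
280 - 7P = -44 + 5.5P gives seller price Ps = 25.92; buyers pay Pb = 25.92 + 17 = 42.92.
New quantity: Q = 399 − 7(42.92) = 98.56.
DWL = ½ × 17 × (150.92 − 98.56) = 445.06.

Deadweight loss = 445.06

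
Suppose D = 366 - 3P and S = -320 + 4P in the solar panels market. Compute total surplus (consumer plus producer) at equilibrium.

Equilibrium: 366 - 3P = -320 + 4P gives P* = 98, Q* = 72.
Demand choke price: P = 122; supply starts at P = 80.
CS = ½(122 − 98)(72) = 864; PS = ½(98 − 80)(72) = 648.

Total surplus = 1512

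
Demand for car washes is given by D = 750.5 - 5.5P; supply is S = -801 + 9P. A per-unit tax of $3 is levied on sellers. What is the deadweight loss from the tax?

Pre-tax equilibrium: P* = 107, Q* = 162.
Tax on sellers shifts supply to S = -801 + 9(P − 3) = -828 + 9P.
750.5 - 5.5P = -828 + 9P gives buyer price Pb = 3157/29; sellers receive Ps = 3157/29 − 3 = 3070/29.
New quantity: Q = 750.5 − 5.5(3157/29) = 4401/29.
DWL = ½ × 3 × (162 − 4401/29) = 891/58.

Deadweight loss = 891/58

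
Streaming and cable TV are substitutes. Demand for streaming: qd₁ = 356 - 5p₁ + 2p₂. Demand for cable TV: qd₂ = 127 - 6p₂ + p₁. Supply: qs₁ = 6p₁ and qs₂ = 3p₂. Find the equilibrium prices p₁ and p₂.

Market 1: 356 - 5p₁ + 2p₂ = 6p₁ → 11p₁ - 2p₂ = 356.
Market 2: 9p₂ - p₁ = 127.
Eliminating p₂: 9×(1) + 2×(2) gives 97p₁ = 3458, so p₁ = 3458/97.
Back-substitute into (2): p₂ = (127 + 1×3458/97) / 9 = 1753/97.

p₁ = 3458/97, p₂ = 1753/97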